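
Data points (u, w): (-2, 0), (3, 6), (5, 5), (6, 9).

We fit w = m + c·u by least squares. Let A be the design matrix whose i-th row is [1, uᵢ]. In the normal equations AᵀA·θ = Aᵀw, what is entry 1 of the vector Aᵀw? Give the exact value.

20

Entry 1 ↔ basis 1, so (Aᵀw)_{1} = Σᵢ wᵢ = (1)·(0) + (1)·(6) + (1)·(5) + (1)·(9) = 20.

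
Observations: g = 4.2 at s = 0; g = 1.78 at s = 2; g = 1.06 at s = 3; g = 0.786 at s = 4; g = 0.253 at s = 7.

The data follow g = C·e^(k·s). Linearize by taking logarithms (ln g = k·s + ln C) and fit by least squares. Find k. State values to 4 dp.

k = -0.3997

With ln gᵢ as the transformed response and sᵢ as the regressor:
Σs = 16.0000, Σ(s)² = 78.0000, Σln g = 0.4548, Σs·ln g = -9.2557.
Equations: 78.0000·k + 16.0000·ln C = -9.2557;  16.0000·k + 5·ln C = 0.4548.
Slope k = (n·Σs·ln g − Σs·Σln g)/(n·Σ(s)² − (Σs)²) = (5·-9.2557 − 16.0000·0.4548)/134.0000 = -0.39967; ln C = (Σln g − k·Σs)/n = 1.36990.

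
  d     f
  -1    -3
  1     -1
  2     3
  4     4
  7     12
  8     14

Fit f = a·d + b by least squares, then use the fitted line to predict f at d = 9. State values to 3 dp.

The normal equations are: 135·a + 21·b = 220;  21·a + 6·b = 29.
Eliminating b: 6·(row 1) − 21·(row 2) gives 369·a = 6·220 − 21·29 = 711, so a = 79/41.
Then b = (29 − 21·(79/41))/6 = -235/123.
At d = 9: f̂ = (79/41)·(9) + (-235/123)·(1) = 1898/123.

f̂ = 15.431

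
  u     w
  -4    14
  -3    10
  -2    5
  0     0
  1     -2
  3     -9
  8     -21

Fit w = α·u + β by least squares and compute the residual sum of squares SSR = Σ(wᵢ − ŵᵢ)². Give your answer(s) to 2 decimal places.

SSR = 9.08

Sums needed: Σu·u = 103, Σu = 3, Σ1 = 7.
For Aᵀw: Σu·w = -293, Σw = -3.
So AᵀA·[α, β]ᵀ = Aᵀw: [[103, 3]; [3, 7]]·[α, β]ᵀ = [-293, -3]ᵀ.
det = 103·7 − 3² = 712.
α = ((-293)·7 − 3·(-3))/712 = -1021/356; β = (103·(-3) − 3·(-293))/712 = 285/356.
Residuals: 615/356, 53/89, -547/356, -285/356, 6/89, -213/178, 407/356; SSR = 1617/178.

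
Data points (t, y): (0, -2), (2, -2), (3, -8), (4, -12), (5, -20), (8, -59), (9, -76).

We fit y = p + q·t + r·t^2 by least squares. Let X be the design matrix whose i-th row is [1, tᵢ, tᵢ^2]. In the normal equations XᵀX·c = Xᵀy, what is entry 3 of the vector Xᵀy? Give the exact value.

-10704

Entry 3 ↔ basis t^2, so (Xᵀy)_{3} = Σᵢ (t^2)·yᵢ = (0)·(-2) + (4)·(-2) + (9)·(-8) + (16)·(-12) + (25)·(-20) + (64)·(-59) + (81)·(-76) = -10704.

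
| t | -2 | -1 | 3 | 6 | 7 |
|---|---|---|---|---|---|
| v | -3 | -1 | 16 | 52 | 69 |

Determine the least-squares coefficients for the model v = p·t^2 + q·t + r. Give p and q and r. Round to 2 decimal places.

p = 1.04, q = 2.63, r = -0.85

From the data, Σt^2·t^2 = 3795, Σt^2·t = 577, Σt^2 = 99, Σt·t = 99, Σt = 13, Σ1 = 5.
Right-hand side: Σt^2·v = 5384, Σt·v = 850, Σv = 133.
So AᵀA·[p, q, r]ᵀ = Aᵀv: [[3795, 577, 99]; [577, 99, 13]; [99, 13, 5]]·[p, q, r]ᵀ = [5384, 850, 133]ᵀ.
Inverting the 3×3 Gram matrix, [p, q, r]ᵀ = [11373/10928, 28759/10928, -4637/5464]ᵀ.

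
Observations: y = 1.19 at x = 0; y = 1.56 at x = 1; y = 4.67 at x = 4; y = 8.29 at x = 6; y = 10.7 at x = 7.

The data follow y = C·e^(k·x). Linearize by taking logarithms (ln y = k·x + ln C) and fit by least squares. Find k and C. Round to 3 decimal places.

Linearized form: ln y = k·x + ln C. From the 5 transformed points,
Σx = 18.0000, Σ(x)² = 102.0000, Σln y = 6.6451, Σx·ln y = 35.8913.
Equations: 102.0000·k + 18.0000·ln C = 35.8913;  18.0000·k + 5·ln C = 6.6451.
Solving (det = 186.0000): k = 0.32175, ln C = 0.17073, so C = exp(0.17073) = 1.18617.

k = 0.322, C = 1.186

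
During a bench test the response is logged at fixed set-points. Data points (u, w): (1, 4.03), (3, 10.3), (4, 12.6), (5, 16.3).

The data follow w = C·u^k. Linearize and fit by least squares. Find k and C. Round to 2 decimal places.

Taking logs, ln w = k·ln u + ln C, so regress ln w on ln u.
AᵀA = [[5.7191, 4.0943]; [4.0943, 4]], rhs = [10.5668, 9.0508]ᵀ  (here Σln u = 4.0943, Σ(ln u)² = 5.7191, Σln w = 9.0508, Σln u·ln w = 10.5668).
Slope k = (n·Σln u·ln w − Σln u·Σln w)/(n·Σ(ln u)² − (Σln u)²) = (4·10.5668 − 4.0943·9.0508)/6.1125 = 0.85237; ln C = (Σln w − k·Σln u)/n = 1.39022, so C = exp(1.39022) = 4.01574.

k = 0.85, C = 4.02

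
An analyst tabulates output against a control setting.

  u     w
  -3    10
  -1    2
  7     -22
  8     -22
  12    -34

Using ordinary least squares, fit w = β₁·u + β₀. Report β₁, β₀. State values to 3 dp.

The normal system MᵀM·[β₁, β₀]ᵀ = Mᵀw is [[267, 23]; [23, 5]]·[β₁, β₀]ᵀ = [-770, -66]ᵀ.
Δ = 267·5 − 23² = 806.
β₁ = ((-770)·5 − 23·(-66))/806 = -1166/403; β₀ = (267·(-66) − 23·(-770))/806 = 44/403.

β₁ = -2.893, β₀ = 0.109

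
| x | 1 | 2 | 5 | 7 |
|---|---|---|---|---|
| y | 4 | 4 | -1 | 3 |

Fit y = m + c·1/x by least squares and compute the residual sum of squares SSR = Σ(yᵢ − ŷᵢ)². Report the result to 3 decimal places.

Entries of MᵀM: Σ1 = 4, Σ1/x = 129/70, Σ1/x·1/x = 6421/4900.
For Mᵀy: Σy = 10, Σ1/x·y = 218/35.
Eliminating c: (6421/4900)·(row 1) − (129/70)·(row 2) gives (9043/4900)·m = (6421/4900)·10 − (129/70)·(218/35) = 569/350, so m = 7966/9043.
Then c = ((218/35) − (129/70)·(7966/9043))/(6421/4900) = 31780/9043.
Residuals: -3574/9043, 12316/9043, -23365/9043, 14623/9043; SSR = 102202/9043.

SSR = 11.302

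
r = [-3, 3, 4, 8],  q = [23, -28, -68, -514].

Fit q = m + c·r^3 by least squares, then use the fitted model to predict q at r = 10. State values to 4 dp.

q̂ = -1000.9662

XᵀX·[m, c]ᵀ = Xᵀq reads: 4·m + 576·c = -587;  576·m + 267698·c = -268897.
Δ = 4·267698 − 576² = 739016.
m = ((-587)·267698 − 576·(-268897))/739016 = -1127027/369508; c = (4·(-268897) − 576·(-587))/739016 = -184369/184754.
At r = 10: q̂ = (-1127027/369508)·(1) + (-184369/184754)·(1000) = -369865027/369508.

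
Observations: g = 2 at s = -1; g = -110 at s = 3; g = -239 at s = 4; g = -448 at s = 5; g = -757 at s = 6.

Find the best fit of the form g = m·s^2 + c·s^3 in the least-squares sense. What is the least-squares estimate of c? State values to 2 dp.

From the data, Σs^2·s^2 = 2259, Σs^2·s^3 = 12167, Σs^3·s^3 = 67107.
Right-hand side: Σs^2·g = -43264, Σs^3·g = -237780.
So AᵀA·[m, c]ᵀ = Aᵀg: [[2259, 12167]; [12167, 67107]]·[m, c]ᵀ = [-43264, -237780]ᵀ.
det = 2259·67107 − 12167² = 3558824.
m = ((-43264)·67107 − 12167·(-237780))/3558824 = -2561997/889706; c = (2259·(-237780) − 12167·(-43264))/3558824 = -2687983/889706.

c = -3.02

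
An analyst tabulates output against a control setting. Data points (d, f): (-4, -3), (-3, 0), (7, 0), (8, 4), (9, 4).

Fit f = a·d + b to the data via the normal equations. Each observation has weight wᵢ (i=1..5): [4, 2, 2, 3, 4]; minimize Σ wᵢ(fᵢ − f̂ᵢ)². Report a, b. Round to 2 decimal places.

a = 0.45, b = -0.50

Compute the Gram sums: Σwᵢ·d·d = 696, Σwᵢ·d = 52, Σwᵢ·1 = 15.
For MᵀWf: Σwᵢ·d·f = 288, Σwᵢ·f = 16.
So MᵀWM·[a, b]ᵀ = MᵀWf: [[696, 52]; [52, 15]]·[a, b]ᵀ = [288, 16]ᵀ.
Determinant 696·15 − 52² = 7736.
a = (288·15 − 52·16)/7736 = 436/967; b = (696·16 − 52·288)/7736 = -480/967.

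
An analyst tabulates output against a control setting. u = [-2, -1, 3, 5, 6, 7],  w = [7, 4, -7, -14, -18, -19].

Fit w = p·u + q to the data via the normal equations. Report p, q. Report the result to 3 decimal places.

Forming AᵀA = [[124, 18]; [18, 6]] and Aᵀw = [-350, -47]ᵀ gives AᵀA·[p, q]ᵀ = Aᵀw.
Eliminating q: 6·(row 1) − 18·(row 2) gives 420·p = 6·(-350) − 18·(-47) = -1254, so p = -209/70.
Then q = ((-47) − 18·(-209/70))/6 = 118/105.

p = -2.986, q = 1.124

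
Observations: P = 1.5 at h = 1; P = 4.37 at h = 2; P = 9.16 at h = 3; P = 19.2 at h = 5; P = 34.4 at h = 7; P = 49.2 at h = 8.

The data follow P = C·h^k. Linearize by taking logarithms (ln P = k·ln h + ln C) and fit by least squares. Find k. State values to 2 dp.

k = 1.65

With ln Pᵢ as the transformed response and ln hᵢ as the regressor:
XᵀX = [[12.3883, 7.4265]; [7.4265, 6]], rhs = [23.1973, 14.4839]ᵀ  (here Σln h = 7.4265, Σ(ln h)² = 12.3883, Σln P = 14.4839, Σln h·ln P = 23.1973).
Solving (det = 19.1764): k = 1.64879, ln C = 0.37318.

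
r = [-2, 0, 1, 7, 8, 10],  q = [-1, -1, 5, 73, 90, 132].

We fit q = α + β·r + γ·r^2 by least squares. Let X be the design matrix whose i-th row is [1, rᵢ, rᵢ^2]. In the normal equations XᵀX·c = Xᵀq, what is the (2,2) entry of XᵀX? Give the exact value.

Row 2 ↔ basis r, column 2 ↔ basis r, so (XᵀX)_{2,2} = Σᵢ (r)·(r) = (-2)·(-2) + (0)·(0) + (1)·(1) + (7)·(7) + (8)·(8) + (10)·(10) = 218.

218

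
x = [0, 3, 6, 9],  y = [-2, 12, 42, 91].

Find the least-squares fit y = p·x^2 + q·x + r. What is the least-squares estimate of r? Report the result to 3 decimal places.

r = -1.850

Normal-equation sums: Σx^2·x^2 = 7938, Σx^2·x = 972, Σx^2 = 126, Σx·x = 126, Σx = 18, Σ1 = 4.
And Σx^2·y = 8991, Σx·y = 1107, Σy = 143.
So AᵀA·[p, q, r]ᵀ = Aᵀy: [[7938, 972, 126]; [972, 126, 18]; [126, 18, 4]]·[p, q, r]ᵀ = [8991, 1107, 143]ᵀ.
Inverting the 3×3 Gram matrix, [p, q, r]ᵀ = [35/36, 31/20, -37/20]ᵀ.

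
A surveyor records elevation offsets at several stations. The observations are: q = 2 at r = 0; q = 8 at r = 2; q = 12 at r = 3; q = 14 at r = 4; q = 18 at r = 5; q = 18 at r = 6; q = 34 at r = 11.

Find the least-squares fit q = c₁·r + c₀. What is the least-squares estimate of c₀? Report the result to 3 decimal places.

c₀ = 2.492

Compute the Gram sums: Σr·r = 211, Σr = 31, Σ1 = 7.
For Mᵀq: Σr·q = 680, Σq = 106.
Normal equations: [[211, 31]; [31, 7]]·[c₁, c₀]ᵀ = [680, 106]ᵀ.
Determinant 211·7 − 31² = 516.
c₁ = (680·7 − 31·106)/516 = 737/258; c₀ = (211·106 − 31·680)/516 = 643/258.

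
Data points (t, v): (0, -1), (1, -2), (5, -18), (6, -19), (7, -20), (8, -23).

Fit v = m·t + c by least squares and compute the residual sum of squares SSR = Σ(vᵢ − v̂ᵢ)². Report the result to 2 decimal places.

SSR = 13.03

From the data, Σt·t = 175, Σt = 27, Σ1 = 6.
Right-hand side: Σt·v = -530, Σv = -83.
MᵀM·[m, c]ᵀ = Mᵀv becomes [[175, 27]; [27, 6]]·[m, c]ᵀ = [-530, -83]ᵀ.
Δ = 175·6 − 27² = 321.
m = ((-530)·6 − 27·(-83))/321 = -313/107; c = (175·(-83) − 27·(-530))/321 = -215/321.
Residuals: -106/321, 512/321, -868/321, -250/321, 368/321, 344/321; SSR = 4184/321.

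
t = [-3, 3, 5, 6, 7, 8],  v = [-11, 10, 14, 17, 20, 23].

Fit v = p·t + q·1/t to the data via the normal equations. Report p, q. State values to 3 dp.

With design matrix A, AᵀA = [[192, 6]; [6, 25561/78400]] and Aᵀv = [559, 15427/840]ᵀ.
Δ = 192·(25561/78400) − 6² = 32583/1225.
p = (559·(25561/78400) − 6·(15427/840))/(32583/1225) = 5649479/2085312; q = (192·(15427/840) − 6·559)/(32583/1225) = 210910/32583.

p = 2.709, q = 6.473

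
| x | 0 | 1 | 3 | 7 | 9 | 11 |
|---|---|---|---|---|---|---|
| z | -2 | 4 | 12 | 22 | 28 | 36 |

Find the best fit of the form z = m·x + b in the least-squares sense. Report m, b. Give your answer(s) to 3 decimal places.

The normal system AᵀA·[m, b]ᵀ = Aᵀz is [[261, 31]; [31, 6]]·[m, b]ᵀ = [842, 100]ᵀ.
Δ = 261·6 − 31² = 605.
m = (842·6 − 31·100)/605 = 1952/605; b = (261·100 − 31·842)/605 = -2/605.

m = 3.226, b = -0.003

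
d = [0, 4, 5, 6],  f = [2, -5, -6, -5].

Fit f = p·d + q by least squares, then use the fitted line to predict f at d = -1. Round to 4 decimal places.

Compute the Gram sums: Σd·d = 77, Σd = 15, Σ1 = 4.
Right-hand side: Σd·f = -80, Σf = -14.
Normal equations: [[77, 15]; [15, 4]]·[p, q]ᵀ = [-80, -14]ᵀ.
Δ = 77·4 − 15² = 83.
p = ((-80)·4 − 15·(-14))/83 = -110/83; q = (77·(-14) − 15·(-80))/83 = 122/83.
At d = -1: f̂ = (-110/83)·(-1) + (122/83)·(1) = 232/83.

f̂ = 2.7952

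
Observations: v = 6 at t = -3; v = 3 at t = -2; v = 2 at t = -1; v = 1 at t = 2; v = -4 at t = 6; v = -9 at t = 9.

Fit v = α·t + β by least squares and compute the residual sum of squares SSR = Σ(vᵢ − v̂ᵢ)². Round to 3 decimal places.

SSR = 6.009

The normal system MᵀM·[α, β]ᵀ = Mᵀv is [[135, 11]; [11, 6]]·[α, β]ᵀ = [-129, -1]ᵀ.
Eliminating β: 6·(row 1) − 11·(row 2) gives 689·α = 6·(-129) − 11·(-1) = -763, so α = -763/689.
Then β = ((-1) − 11·(-763/689))/6 = 1284/689.
Residuals: 561/689, -743/689, -669/689, 931/689, 538/689, -618/689; SSR = 4140/689.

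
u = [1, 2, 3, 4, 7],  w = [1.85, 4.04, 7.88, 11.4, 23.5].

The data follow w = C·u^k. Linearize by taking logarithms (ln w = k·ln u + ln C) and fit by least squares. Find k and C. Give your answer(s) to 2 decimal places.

Taking logs, ln w = k·ln u + ln C, so regress ln w on ln u.
XᵀX = [[7.3958, 5.1240]; [5.1240, 5]], rhs = [12.7526, 9.6664]ᵀ  (here Σln u = 5.1240, Σ(ln u)² = 7.3958, Σln w = 9.6664, Σln u·ln w = 12.7526).
Δ = 7.3958·5 − (5.1240)² = 10.7239; k = (12.7526·5 − 5.1240·9.6664)/10.7239 = 1.32723, ln C = (7.3958·9.6664 − 5.1240·12.7526)/10.7239 = 0.57314, so C = exp(0.57314) = 1.77383.

k = 1.33, C = 1.77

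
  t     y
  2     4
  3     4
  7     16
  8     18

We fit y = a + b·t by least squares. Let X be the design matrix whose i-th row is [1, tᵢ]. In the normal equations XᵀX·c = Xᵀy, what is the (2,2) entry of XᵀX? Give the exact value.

126

Row 2 ↔ basis t, column 2 ↔ basis t, so (XᵀX)_{2,2} = Σᵢ (t)·(t) = (2)·(2) + (3)·(3) + (7)·(7) + (8)·(8) = 126.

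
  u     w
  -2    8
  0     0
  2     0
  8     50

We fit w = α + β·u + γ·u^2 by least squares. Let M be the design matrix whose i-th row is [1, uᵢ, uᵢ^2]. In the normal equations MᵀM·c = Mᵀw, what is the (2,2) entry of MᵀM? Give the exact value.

Row 2 ↔ basis u, column 2 ↔ basis u, so (MᵀM)_{2,2} = Σᵢ (u)·(u) = (-2)·(-2) + (0)·(0) + (2)·(2) + (8)·(8) = 72.

72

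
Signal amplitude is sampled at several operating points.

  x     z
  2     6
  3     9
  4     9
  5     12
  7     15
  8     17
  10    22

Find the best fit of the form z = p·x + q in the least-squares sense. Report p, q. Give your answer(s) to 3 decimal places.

Sums needed: Σx·x = 267, Σx = 39, Σ1 = 7.
Right-hand side: Σx·z = 596, Σz = 90.
AᵀA·[p, q]ᵀ = Aᵀz becomes [[267, 39]; [39, 7]]·[p, q]ᵀ = [596, 90]ᵀ.
Determinant 267·7 − 39² = 348.
p = (596·7 − 39·90)/348 = 331/174; q = (267·90 − 39·596)/348 = 131/58.

p = 1.902, q = 2.259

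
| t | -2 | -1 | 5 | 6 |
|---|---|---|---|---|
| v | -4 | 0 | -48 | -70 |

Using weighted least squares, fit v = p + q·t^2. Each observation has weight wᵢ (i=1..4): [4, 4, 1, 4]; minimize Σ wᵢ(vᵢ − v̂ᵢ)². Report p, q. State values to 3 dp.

AᵀWA·[p, q]ᵀ = AᵀWv reads: 13·p + 189·q = -344;  189·p + 5877·q = -11344.
(Σwᵢ·1 = 13, Σwᵢ·t^2 = 189, Σwᵢ·t^2·t^2 = 5877, Σwᵢ·v = -344, Σwᵢ·t^2·v = -11344.)
Δ = 13·5877 − 189² = 40680.
p = ((-344)·5877 − 189·(-11344))/40680 = 1699/565; q = (13·(-11344) − 189·(-344))/40680 = -10307/5085.

p = 3.007, q = -2.027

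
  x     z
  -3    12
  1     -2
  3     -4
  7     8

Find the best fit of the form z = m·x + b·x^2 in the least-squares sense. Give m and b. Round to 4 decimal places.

m = -2.5626, b = 0.5240

With design matrix A, AᵀA = [[68, 344]; [344, 2564]] and Aᵀz = [6, 462]ᵀ.
Eliminating b: 2564·(row 1) − 344·(row 2) gives 56016·m = 2564·6 − 344·462 = -143544, so m = -5981/2334.
Then b = (462 − 344·(-5981/2334))/2564 = 1223/2334.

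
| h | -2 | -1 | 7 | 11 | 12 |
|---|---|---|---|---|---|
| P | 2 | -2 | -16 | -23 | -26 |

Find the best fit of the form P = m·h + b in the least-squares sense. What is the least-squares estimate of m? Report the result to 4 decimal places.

m = -1.8938

Normal-equation sums: Σh·h = 319, Σh = 27, Σ1 = 5.
And Σh·P = -679, ΣP = -65.
Δ = 319·5 − 27² = 866.
m = ((-679)·5 − 27·(-65))/866 = -820/433; b = (319·(-65) − 27·(-679))/866 = -1201/433.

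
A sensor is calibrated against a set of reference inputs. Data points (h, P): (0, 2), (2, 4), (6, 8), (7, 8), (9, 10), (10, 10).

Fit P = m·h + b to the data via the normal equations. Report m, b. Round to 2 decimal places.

Setting ∂/∂m … = 0 gives: 270·m + 34·b = 302;  34·m + 6·b = 42.
Determinant 270·6 − 34² = 464.
m = (302·6 − 34·42)/464 = 24/29; b = (270·42 − 34·302)/464 = 67/29.

m = 0.83, b = 2.31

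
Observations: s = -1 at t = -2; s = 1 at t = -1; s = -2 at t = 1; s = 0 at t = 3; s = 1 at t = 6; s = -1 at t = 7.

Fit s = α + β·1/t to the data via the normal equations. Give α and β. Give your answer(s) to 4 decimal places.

α = -0.3093, β = -1.0094

Compute the Gram sums: Σ1 = 6, Σ1/t = 1/7, Σ1/t·1/t = 2125/882.
For Aᵀs: Σs = -2, Σ1/t·s = -52/21.
Δ = 6·(2125/882) − (1/7)² = 2122/147.
α = ((-2)·(2125/882) − (1/7)·(-52/21))/(2122/147) = -1969/6366; β = (6·(-52/21) − (1/7)·(-2))/(2122/147) = -1071/1061.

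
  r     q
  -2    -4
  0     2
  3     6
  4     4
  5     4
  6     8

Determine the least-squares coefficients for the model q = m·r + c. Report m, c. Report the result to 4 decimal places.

m = 1.1972, c = 0.1408

Setting ∂/∂m … = 0 gives: 90·m + 16·c = 110;  16·m + 6·c = 20.
(Σr·r = 90, Σr = 16, Σ1 = 6, Σr·q = 110, Σq = 20.)
Eliminating c: 6·(row 1) − 16·(row 2) gives 284·m = 6·110 − 16·20 = 340, so m = 85/71.
Then c = (20 − 16·(85/71))/6 = 10/71.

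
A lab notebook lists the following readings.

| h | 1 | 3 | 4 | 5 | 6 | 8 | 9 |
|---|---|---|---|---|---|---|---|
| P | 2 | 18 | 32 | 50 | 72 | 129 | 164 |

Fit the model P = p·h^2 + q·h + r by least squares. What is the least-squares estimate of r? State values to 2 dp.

Normal-equation sums: Σh^2·h^2 = 12916, Σh^2·h = 1674, Σh^2 = 232, Σh·h = 232, Σh = 36, Σ1 = 7.
Moment sums: Σh^2·P = 26058, Σh·P = 3374, ΣP = 467.
Inverting the 3×3 Gram matrix, [p, q, r]ᵀ = [49405/23961, -3271/7987, 1655/3423]ᵀ.

r = 0.48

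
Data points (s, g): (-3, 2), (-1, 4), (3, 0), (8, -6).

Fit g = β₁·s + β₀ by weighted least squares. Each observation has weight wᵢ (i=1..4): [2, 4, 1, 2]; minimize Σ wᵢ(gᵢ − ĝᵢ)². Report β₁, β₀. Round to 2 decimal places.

From the data, Σwᵢ·s·s = 159, Σwᵢ·s = 9, Σwᵢ·1 = 9.
For XᵀWg: Σwᵢ·s·g = -124, Σwᵢ·g = 8.
Normal equations: [[159, 9]; [9, 9]]·[β₁, β₀]ᵀ = [-124, 8]ᵀ.
Eliminating β₀: 9·(row 1) − 9·(row 2) gives 1350·β₁ = 9·(-124) − 9·8 = -1188, so β₁ = -22/25.
Then β₀ = (8 − 9·(-22/25))/9 = 398/225.

β₁ = -0.88, β₀ = 1.77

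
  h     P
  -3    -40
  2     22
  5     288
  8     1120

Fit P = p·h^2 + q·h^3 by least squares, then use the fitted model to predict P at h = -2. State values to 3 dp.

P̂ = -9.784

Sums needed: Σh^2·h^2 = 4818, Σh^2·h^3 = 35682, Σh^3·h^3 = 278562.
Moment sums: Σh^2·P = 78608, Σh^3·P = 610696.
XᵀX·[p, q]ᵀ = XᵀP becomes [[4818, 35682]; [35682, 278562]]·[p, q]ᵀ = [78608, 610696]ᵀ.
Eliminating q: 278562·(row 1) − 35682·(row 2) gives 68906592·p = 278562·78608 − 35682·610696 = 106347024, so p = 738521/478518.
Then q = (610696 − 35682·(738521/478518))/278562 = 954463/478518.
At h = -2: P̂ = (738521/478518)·(4) + (954463/478518)·(-8) = -780270/79753.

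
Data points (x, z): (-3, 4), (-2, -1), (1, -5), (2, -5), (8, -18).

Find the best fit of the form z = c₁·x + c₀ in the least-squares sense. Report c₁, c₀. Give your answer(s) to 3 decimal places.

MᵀM·[c₁, c₀]ᵀ = Mᵀz reads: 82·c₁ + 6·c₀ = -169;  6·c₁ + 5·c₀ = -25.
(Σx·x = 82, Σx = 6, Σ1 = 5, Σx·z = -169, Σz = -25.)
det = 82·5 − 6² = 374.
c₁ = ((-169)·5 − 6·(-25))/374 = -695/374; c₀ = (82·(-25) − 6·(-169))/374 = -518/187.

c₁ = -1.858, c₀ = -2.770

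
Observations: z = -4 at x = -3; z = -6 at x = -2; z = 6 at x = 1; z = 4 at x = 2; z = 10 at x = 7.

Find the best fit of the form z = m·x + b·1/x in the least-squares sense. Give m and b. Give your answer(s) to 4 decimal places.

Forming AᵀA = [[67, 5]; [5, 1439/882]] and Aᵀz = [108, 289/21]ᵀ gives AᵀA·[m, b]ᵀ = Aᵀz.
Δ = 67·(1439/882) − 5² = 74363/882.
m = (108·(1439/882) − 5·(289/21))/(74363/882) = 94722/74363; b = (67·(289/21) − 5·108)/(74363/882) = 336966/74363.

m = 1.2738, b = 4.5314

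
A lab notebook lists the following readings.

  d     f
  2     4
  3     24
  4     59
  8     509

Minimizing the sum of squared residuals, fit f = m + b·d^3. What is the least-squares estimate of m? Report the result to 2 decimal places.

m = -4.03

Normal-equation sums: Σ1 = 4, Σd^3 = 611, Σd^3·d^3 = 267033.
And Σf = 596, Σd^3·f = 265064.
Δ = 4·267033 − 611² = 694811.
m = (596·267033 − 611·265064)/694811 = -215572/53447; b = (4·265064 − 611·596)/694811 = 696100/694811.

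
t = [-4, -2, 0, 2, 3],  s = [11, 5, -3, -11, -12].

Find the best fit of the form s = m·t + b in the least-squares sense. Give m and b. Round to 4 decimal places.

m = -3.4756, b = -2.6951

Entries of AᵀA: Σt·t = 33, Σt = -1, Σ1 = 5.
And Σt·s = -112, Σs = -10.
det = 33·5 − (-1)² = 164.
m = ((-112)·5 − (-1)·(-10))/164 = -285/82; b = (33·(-10) − (-1)·(-112))/164 = -221/82.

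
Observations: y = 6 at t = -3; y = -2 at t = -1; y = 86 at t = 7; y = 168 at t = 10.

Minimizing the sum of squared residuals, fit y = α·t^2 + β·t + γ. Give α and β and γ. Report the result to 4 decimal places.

From the data, Σt^2·t^2 = 12483, Σt^2·t = 1315, Σt^2 = 159, Σt·t = 159, Σt = 13, Σ1 = 4.
For Mᵀy: Σt^2·y = 21066, Σt·y = 2266, Σy = 258.
MᵀM·[α, β, γ]ᵀ = Mᵀy becomes [[12483, 1315, 159]; [1315, 159, 13]; [159, 13, 4]]·[α, β, γ]ᵀ = [21066, 2266, 258]ᵀ.
Row-reducing yields α = 61312/41149, β = 83922/41149, γ = -55788/41149.

α = 1.4900, β = 2.0395, γ = -1.3558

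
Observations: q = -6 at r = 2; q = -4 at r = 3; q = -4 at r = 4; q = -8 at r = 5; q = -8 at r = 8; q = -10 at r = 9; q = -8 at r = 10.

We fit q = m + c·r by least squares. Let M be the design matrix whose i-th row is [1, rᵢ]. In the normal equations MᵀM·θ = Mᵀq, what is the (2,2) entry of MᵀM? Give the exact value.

Row 2 ↔ basis r, column 2 ↔ basis r, so (MᵀM)_{2,2} = Σᵢ (r)·(r) = (2)·(2) + (3)·(3) + (4)·(4) + (5)·(5) + (8)·(8) + (9)·(9) + (10)·(10) = 299.

299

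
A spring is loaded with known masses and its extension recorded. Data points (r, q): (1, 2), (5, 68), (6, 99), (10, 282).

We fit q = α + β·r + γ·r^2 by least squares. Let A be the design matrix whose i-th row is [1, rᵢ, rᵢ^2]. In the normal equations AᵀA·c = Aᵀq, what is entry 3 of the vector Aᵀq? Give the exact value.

Entry 3 ↔ basis r^2, so (Aᵀq)_{3} = Σᵢ (r^2)·qᵢ = (1)·(2) + (25)·(68) + (36)·(99) + (100)·(282) = 33466.

33466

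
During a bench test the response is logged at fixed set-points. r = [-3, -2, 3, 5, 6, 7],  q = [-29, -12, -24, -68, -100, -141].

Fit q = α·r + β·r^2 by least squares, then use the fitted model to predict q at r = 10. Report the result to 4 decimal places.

q̂ = -287.0896

With design matrix M, MᵀM = [[132, 676]; [676, 4500]] and Mᵀq = [-1888, -12734]ᵀ.
Eliminating β: 4500·(row 1) − 676·(row 2) gives 137024·α = 4500·(-1888) − 676·(-12734) = 112184, so α = 14023/17128.
Then β = ((-12734) − 676·(14023/17128))/4500 = -50575/17128.
At r = 10: q̂ = (14023/17128)·(10) + (-50575/17128)·(100) = -2458635/8564.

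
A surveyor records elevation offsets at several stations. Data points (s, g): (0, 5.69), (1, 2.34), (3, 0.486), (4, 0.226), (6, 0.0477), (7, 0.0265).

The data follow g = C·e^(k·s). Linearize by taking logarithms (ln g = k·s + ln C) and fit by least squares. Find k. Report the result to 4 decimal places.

With ln gᵢ as the transformed response and sᵢ as the regressor:
Σs = 21.0000, Σ(s)² = 111.0000, Σln g = -6.2933, Σs·ln g = -50.9346.
Equations: 111.0000·k + 21.0000·ln C = -50.9346;  21.0000·k + 6·ln C = -6.2933.
Δ = 111.0000·6 − (21.0000)² = 225.0000; k = (-50.9346·6 − 21.0000·-6.2933)/225.0000 = -0.77088, ln C = (111.0000·-6.2933 − 21.0000·-50.9346)/225.0000 = 1.64918.

k = -0.7709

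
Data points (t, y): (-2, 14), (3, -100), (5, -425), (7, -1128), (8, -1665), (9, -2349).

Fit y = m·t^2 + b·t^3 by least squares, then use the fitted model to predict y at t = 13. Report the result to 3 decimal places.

ŷ = -6921.886

The normal system MᵀM·[m, b]ᵀ = Mᵀy is [[13780, 111960]; [111960, 927652]]·[m, b]ᵀ = [-363570, -3007742]ᵀ.
Δ = 13780·927652 − 111960² = 248002960.
m = ((-363570)·927652 − 111960·(-3007742))/248002960 = -12991083/6200074; b = (13780·(-3007742) − 111960·(-363570))/248002960 = -18534689/6200074.
At t = 13: ŷ = (-12991083/6200074)·(169) + (-18534689/6200074)·(2197) = -21458102380/3100037.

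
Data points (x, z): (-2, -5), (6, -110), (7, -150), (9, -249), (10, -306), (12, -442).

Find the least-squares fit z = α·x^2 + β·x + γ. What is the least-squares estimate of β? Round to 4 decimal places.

β = -1.0358

From the data, Σx^2·x^2 = 41010, Σx^2·x = 4008, Σx^2 = 414, Σx·x = 414, Σx = 42, Σ1 = 6.
Right-hand side: Σx^2·z = -125747, Σx·z = -12305, Σz = -1262.
Normal equations: [[41010, 4008, 414]; [4008, 414, 42]; [414, 42, 6]]·[α, β, γ]ᵀ = [-125747, -12305, -1262]ᵀ.
Solving the 3×3 system (Gaussian elimination) gives α = -26249/8706, β = -45089/43530, γ = 35953/7255.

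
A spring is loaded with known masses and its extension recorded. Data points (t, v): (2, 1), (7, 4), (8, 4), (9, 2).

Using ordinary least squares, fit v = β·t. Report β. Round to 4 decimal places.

Sums needed: Σt·t = 198.
Moment sums: Σt·v = 80.
β = 80/198 = 0.40404.

β = 0.4040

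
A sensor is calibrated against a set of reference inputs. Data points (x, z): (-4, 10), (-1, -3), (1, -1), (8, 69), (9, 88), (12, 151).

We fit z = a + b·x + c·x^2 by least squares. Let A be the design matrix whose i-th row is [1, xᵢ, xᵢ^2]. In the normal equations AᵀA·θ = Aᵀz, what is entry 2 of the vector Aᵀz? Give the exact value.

3118

Entry 2 ↔ basis x, so (Aᵀz)_{2} = Σᵢ (x)·zᵢ = (-4)·(10) + (-1)·(-3) + (1)·(-1) + (8)·(69) + (9)·(88) + (12)·(151) = 3118.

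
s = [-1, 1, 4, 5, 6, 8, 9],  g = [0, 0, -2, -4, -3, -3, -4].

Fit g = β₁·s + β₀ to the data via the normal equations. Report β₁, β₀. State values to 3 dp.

β₁ = -0.423, β₀ = -0.353

From the data, Σs·s = 224, Σs = 32, Σ1 = 7.
Moment sums: Σs·g = -106, Σg = -16.
Δ = 224·7 − 32² = 544.
β₁ = ((-106)·7 − 32·(-16))/544 = -115/272; β₀ = (224·(-16) − 32·(-106))/544 = -6/17.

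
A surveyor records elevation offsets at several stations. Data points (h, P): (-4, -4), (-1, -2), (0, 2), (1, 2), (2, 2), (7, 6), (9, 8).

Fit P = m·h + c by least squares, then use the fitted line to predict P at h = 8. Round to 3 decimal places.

Entries of AᵀA: Σh·h = 152, Σh = 14, Σ1 = 7.
For AᵀP: Σh·P = 138, ΣP = 14.
det = 152·7 − 14² = 868.
m = (138·7 − 14·14)/868 = 55/62; c = (152·14 − 14·138)/868 = 7/31.
At h = 8: P̂ = (55/62)·(8) + (7/31)·(1) = 227/31.

P̂ = 7.323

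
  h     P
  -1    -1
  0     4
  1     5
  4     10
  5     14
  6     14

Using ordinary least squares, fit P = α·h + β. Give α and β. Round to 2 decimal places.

α = 2.05, β = 2.55

Compute the Gram sums: Σh·h = 79, Σh = 15, Σ1 = 6.
Right-hand side: Σh·P = 200, ΣP = 46.
AᵀA·[α, β]ᵀ = AᵀP becomes [[79, 15]; [15, 6]]·[α, β]ᵀ = [200, 46]ᵀ.
Eliminating β: 6·(row 1) − 15·(row 2) gives 249·α = 6·200 − 15·46 = 510, so α = 170/83.
Then β = (46 − 15·(170/83))/6 = 634/249.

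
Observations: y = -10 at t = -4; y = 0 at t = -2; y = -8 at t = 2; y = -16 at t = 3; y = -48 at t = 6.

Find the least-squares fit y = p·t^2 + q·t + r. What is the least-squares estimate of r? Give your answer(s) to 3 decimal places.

r = -0.417

Normal-equation sums: Σt^2·t^2 = 1665, Σt^2·t = 179, Σt^2 = 69, Σt·t = 69, Σt = 5, Σ1 = 5.
For Mᵀy: Σt^2·y = -2064, Σt·y = -312, Σy = -82.
Normal equations: [[1665, 179, 69]; [179, 69, 5]; [69, 5, 5]]·[p, q, r]ᵀ = [-2064, -312, -82]ᵀ.
Row-reducing yields p = -42967/41899, q = -6975/3809, r = -17474/41899.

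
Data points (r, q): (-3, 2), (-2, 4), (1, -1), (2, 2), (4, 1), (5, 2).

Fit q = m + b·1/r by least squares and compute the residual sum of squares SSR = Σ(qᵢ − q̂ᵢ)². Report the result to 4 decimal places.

SSR = 3.3471

Normal-equation sums: Σ1 = 6, Σ1/r = 67/60, Σ1/r·1/r = 6169/3600.
Right-hand side: Σq = 10, Σ1/r·q = -121/60.
Normal equations: [[6, 67/60]; [67/60, 6169/3600]]·[m, b]ᵀ = [10, -121/60]ᵀ.
det = 6·(6169/3600) − (67/60)² = 1301/144.
m = (10·(6169/3600) − (67/60)·(-121/60))/(1301/144) = 69797/32525; b = (6·(-121/60) − (67/60)·10)/(1301/144) = -16752/6505.
Residuals: -32667/32525, 18423/32525, -18562/32525, 37133/32525, -16332/32525, 2401/6505; SSR = 108864/32525.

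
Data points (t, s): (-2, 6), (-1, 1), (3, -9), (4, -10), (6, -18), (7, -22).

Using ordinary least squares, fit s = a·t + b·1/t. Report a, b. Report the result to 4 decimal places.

From the data, Σt·t = 115, Σt·1/t = 6, Σ1/t·1/t = 10385/7056.
Moment sums: Σt·s = -342, Σ1/t·s = -219/14.
Determinant 115·(10385/7056) − 6² = 940259/7056.
a = ((-342)·(10385/7056) − 6·(-219/14))/(940259/7056) = -2889414/940259; b = (115·(-219/14) − 6·(-342))/(940259/7056) = 1785672/940259.

a = -3.0730, b = 1.8991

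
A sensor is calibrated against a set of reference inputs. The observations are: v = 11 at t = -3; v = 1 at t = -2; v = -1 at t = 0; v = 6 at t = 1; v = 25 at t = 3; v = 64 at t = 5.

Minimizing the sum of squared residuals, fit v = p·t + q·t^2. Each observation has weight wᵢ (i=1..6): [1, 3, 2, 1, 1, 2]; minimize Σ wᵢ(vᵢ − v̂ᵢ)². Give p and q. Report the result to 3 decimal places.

p = 2.879, q = 1.977

Sums needed: Σwᵢ·t·t = 81, Σwᵢ·t·t^2 = 227, Σwᵢ·t^2·t^2 = 1461.
Right-hand side: Σwᵢ·t·v = 682, Σwᵢ·t^2·v = 3542.
Normal equations: [[81, 227]; [227, 1461]]·[p, q]ᵀ = [682, 3542]ᵀ.
Determinant 81·1461 − 227² = 66812.
p = (682·1461 − 227·3542)/66812 = 48092/16703; q = (81·3542 − 227·682)/66812 = 33022/16703.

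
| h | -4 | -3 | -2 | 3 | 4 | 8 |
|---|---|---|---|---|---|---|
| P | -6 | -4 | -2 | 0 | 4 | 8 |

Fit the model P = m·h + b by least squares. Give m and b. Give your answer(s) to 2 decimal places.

m = 1.07, b = -1.07

From the data, Σh·h = 118, Σh = 6, Σ1 = 6.
For MᵀP: Σh·P = 120, ΣP = 0.
MᵀM·[m, b]ᵀ = MᵀP becomes [[118, 6]; [6, 6]]·[m, b]ᵀ = [120, 0]ᵀ.
det = 118·6 − 6² = 672.
m = (120·6 − 6·0)/672 = 15/14; b = (118·0 − 6·120)/672 = -15/14.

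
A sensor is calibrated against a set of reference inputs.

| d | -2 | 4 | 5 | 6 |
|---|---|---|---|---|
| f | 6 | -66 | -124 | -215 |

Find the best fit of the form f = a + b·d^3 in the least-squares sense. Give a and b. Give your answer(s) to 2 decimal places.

Entries of XᵀX: Σ1 = 4, Σd^3 = 397, Σd^3·d^3 = 66441.
For Xᵀf: Σf = -399, Σd^3·f = -66212.
Normal equations: [[4, 397]; [397, 66441]]·[a, b]ᵀ = [-399, -66212]ᵀ.
Δ = 4·66441 − 397² = 108155.
a = ((-399)·66441 − 397·(-66212))/108155 = -44759/21631; b = (4·(-66212) − 397·(-399))/108155 = -21289/21631.

a = -2.07, b = -0.98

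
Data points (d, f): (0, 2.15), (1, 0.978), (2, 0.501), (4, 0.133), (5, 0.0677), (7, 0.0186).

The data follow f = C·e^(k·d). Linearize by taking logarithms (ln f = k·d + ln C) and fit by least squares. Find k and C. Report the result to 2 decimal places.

Let Y = ln f. Fitting Y = k·d + ln C by least squares:
AᵀA = [[95.0000, 19.0000]; [19.0000, 6]], rhs = [-50.8297, -8.6426]ᵀ  (here Σd = 19.0000, Σ(d)² = 95.0000, Σln f = -8.6426, Σd·ln f = -50.8297).
Slope k = (n·Σd·ln f − Σd·Σln f)/(n·Σ(d)² − (Σd)²) = (6·-50.8297 − 19.0000·-8.6426)/209.0000 = -0.67353; ln C = (Σln f − k·Σd)/n = 0.69243, so C = exp(0.69243) = 1.99856.

k = -0.67, C = 2.00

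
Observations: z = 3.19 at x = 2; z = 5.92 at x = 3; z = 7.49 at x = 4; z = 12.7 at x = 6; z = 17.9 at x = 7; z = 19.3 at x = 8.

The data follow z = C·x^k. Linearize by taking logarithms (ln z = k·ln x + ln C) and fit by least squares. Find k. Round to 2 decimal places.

k = 1.30

Let Y = ln z. Fitting Y = k·ln x + ln C by least squares:
Σln x = 8.9952, Σ(ln x)² = 14.9303, Σln z = 13.3384, Σln x·ln z = 21.8720.
Equations: 14.9303·k + 8.9952·ln C = 21.8720;  8.9952·k + 6·ln C = 13.3384.
Slope k = (n·Σln x·ln z − Σln x·Σln z)/(n·Σ(ln x)² − (Σln x)²) = (6·21.8720 − 8.9952·13.3384)/8.6686 = 1.29788; ln C = (Σln z − k·Σln x)/n = 0.27729.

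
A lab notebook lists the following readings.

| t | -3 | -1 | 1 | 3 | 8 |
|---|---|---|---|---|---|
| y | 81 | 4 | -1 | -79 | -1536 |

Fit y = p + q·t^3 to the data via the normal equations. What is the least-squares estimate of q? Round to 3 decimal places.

q = -3.002

Forming XᵀX = [[5, 512]; [512, 263604]] and Xᵀy = [-1531, -790757]ᵀ gives XᵀX·[p, q]ᵀ = Xᵀy.
Determinant 5·263604 − 512² = 1055876.
p = ((-1531)·263604 − 512·(-790757))/1055876 = 322465/263969; q = (5·(-790757) − 512·(-1531))/1055876 = -3169913/1055876.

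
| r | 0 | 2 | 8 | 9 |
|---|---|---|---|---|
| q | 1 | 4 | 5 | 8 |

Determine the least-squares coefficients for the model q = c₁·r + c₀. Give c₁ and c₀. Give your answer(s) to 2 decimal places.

Normal-equation sums: Σr·r = 149, Σr = 19, Σ1 = 4.
Right-hand side: Σr·q = 120, Σq = 18.
MᵀM·[c₁, c₀]ᵀ = Mᵀq becomes [[149, 19]; [19, 4]]·[c₁, c₀]ᵀ = [120, 18]ᵀ.
Determinant 149·4 − 19² = 235.
c₁ = (120·4 − 19·18)/235 = 138/235; c₀ = (149·18 − 19·120)/235 = 402/235.

c₁ = 0.59, c₀ = 1.71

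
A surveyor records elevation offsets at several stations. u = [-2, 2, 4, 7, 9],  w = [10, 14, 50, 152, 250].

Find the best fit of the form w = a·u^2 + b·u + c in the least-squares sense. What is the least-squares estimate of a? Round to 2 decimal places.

Sums needed: Σu^2·u^2 = 9250, Σu^2·u = 1136, Σu^2 = 154, Σu·u = 154, Σu = 20, Σ1 = 5.
And Σu^2·w = 28594, Σu·w = 3522, Σw = 476.
Normal equations: [[9250, 1136, 154]; [1136, 154, 20]; [154, 20, 5]]·[a, b, c]ᵀ = [28594, 3522, 476]ᵀ.
Solving the 3×3 system (Gaussian elimination) gives a = 237121/78879, b = 58423/78879, c = -9246/26293.

a = 3.01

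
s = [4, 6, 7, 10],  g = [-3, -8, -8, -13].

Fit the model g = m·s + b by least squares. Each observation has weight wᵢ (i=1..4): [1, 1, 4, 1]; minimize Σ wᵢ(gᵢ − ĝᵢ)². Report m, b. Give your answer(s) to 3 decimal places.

The normal equations are: 348·m + 48·b = -414;  48·m + 7·b = -56.
(Σwᵢ·s·s = 348, Σwᵢ·s = 48, Σwᵢ·1 = 7, Σwᵢ·s·g = -414, Σwᵢ·g = -56.)
Eliminating b: 7·(row 1) − 48·(row 2) gives 132·m = 7·(-414) − 48·(-56) = -210, so m = -35/22.
Then b = ((-56) − 48·(-35/22))/7 = 32/11.

m = -1.591, b = 2.909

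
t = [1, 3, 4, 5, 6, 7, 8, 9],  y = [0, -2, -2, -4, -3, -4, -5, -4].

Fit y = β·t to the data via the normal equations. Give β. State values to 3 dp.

The normal equations are: 281·β = -156.
(Σt·t = 281, Σt·y = -156.)
β = (-156)/281 = -0.55516.

β = -0.555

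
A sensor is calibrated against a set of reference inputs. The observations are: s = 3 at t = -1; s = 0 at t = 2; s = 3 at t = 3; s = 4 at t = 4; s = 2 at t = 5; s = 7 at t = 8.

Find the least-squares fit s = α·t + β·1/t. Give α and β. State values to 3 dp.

α = 0.918, β = -3.537

Compute the Gram sums: Σt·t = 119, Σt·1/t = 6, Σ1/t·1/t = 21301/14400.
Moment sums: Σt·s = 88, Σ1/t·s = 11/40.
Normal equations: [[119, 6]; [6, 21301/14400]]·[α, β]ᵀ = [88, 11/40]ᵀ.
Δ = 119·(21301/14400) − 6² = 2016419/14400.
α = (88·(21301/14400) − 6·(11/40))/(2016419/14400) = 1850728/2016419; β = (119·(11/40) − 6·88)/(2016419/14400) = -7131960/2016419.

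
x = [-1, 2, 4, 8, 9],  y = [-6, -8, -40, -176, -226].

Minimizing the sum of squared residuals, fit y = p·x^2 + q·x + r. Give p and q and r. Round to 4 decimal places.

p = -3.0421, q = 2.3651, r = -0.6099

Setting ∂/∂p … = 0 gives: 10930·p + 1312·q + 166·r = -30248;  1312·p + 166·q + 22·r = -3612;  166·p + 22·q + 5·r = -456.
Row-reducing yields p = -139640/45903, q = 108566/45903, r = -9332/15301.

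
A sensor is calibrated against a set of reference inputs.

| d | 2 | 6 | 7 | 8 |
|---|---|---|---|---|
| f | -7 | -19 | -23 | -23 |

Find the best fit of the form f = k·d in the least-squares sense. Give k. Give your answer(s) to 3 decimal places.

Entries of MᵀM: Σd·d = 153.
Right-hand side: Σd·f = -473.
Hence k = -473 / 153 ≈ -3.0915.

k = -3.092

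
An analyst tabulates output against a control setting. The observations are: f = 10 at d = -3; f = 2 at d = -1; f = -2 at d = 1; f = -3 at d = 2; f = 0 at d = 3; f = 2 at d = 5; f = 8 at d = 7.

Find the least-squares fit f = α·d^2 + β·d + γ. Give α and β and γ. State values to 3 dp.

α = 0.440, β = -1.873, γ = 0.018

XᵀX·[α, β, γ]ᵀ = Xᵀf reads: 3206·α + 476·β + 98·γ = 520;  476·α + 98·β + 14·γ = 26;  98·α + 14·β + 7·γ = 17.
Row-reducing yields α = 157/357, β = -3344/1785, γ = 11/595.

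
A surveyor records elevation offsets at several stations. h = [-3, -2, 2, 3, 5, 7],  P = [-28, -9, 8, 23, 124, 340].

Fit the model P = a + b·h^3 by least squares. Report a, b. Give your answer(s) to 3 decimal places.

a = -1.312, b = 0.995

Entries of XᵀX: Σ1 = 6, Σh^3 = 468, Σh^3·h^3 = 134860.
Right-hand side: ΣP = 458, Σh^3·P = 133633.
So XᵀX·[a, b]ᵀ = XᵀP: [[6, 468]; [468, 134860]]·[a, b]ᵀ = [458, 133633]ᵀ.
Determinant 6·134860 − 468² = 590136.
a = (458·134860 − 468·133633)/590136 = -193591/147534; b = (6·133633 − 468·458)/590136 = 97909/98356.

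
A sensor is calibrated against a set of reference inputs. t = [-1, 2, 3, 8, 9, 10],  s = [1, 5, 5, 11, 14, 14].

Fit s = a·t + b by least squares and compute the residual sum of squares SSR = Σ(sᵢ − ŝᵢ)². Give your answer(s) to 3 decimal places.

Compute the Gram sums: Σt·t = 259, Σt = 31, Σ1 = 6.
Moment sums: Σt·s = 378, Σs = 50.
Normal equations: [[259, 31]; [31, 6]]·[a, b]ᵀ = [378, 50]ᵀ.
Eliminating b: 6·(row 1) − 31·(row 2) gives 593·a = 6·378 − 31·50 = 718, so a = 718/593.
Then b = (50 − 31·(718/593))/6 = 1232/593.
Residuals: 79/593, 297/593, -421/593, -453/593, 608/593, -110/593; SSR = 1448/593.

SSR = 2.442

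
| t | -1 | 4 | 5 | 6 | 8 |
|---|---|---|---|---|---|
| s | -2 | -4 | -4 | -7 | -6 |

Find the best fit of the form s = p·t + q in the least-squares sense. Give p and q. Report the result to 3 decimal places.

MᵀM·[p, q]ᵀ = Mᵀs reads: 142·p + 22·q = -124;  22·p + 5·q = -23.
Eliminating q: 5·(row 1) − 22·(row 2) gives 226·p = 5·(-124) − 22·(-23) = -114, so p = -57/113.
Then q = ((-23) − 22·(-57/113))/5 = -269/113.

p = -0.504, q = -2.381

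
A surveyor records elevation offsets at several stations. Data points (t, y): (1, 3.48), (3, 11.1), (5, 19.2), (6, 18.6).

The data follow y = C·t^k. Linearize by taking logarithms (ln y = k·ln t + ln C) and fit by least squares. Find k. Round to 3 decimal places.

Taking logs, ln y = k·ln t + ln C, so regress ln y on ln t.
Sums: Σln t = 4.4998, Σ(ln t)² = 7.0076, Σln y = 9.5320, Σln t·ln y = 12.6376.
Normal system: [[7.0076, 4.4998]; [4.4998, 4]]·[k, ln C]ᵀ = [12.6376, 9.5320]ᵀ.
Slope k = (n·Σln t·ln y − Σln t·Σln y)/(n·Σ(ln t)² − (Σln t)²) = (4·12.6376 − 4.4998·9.5320)/7.7823 = 0.98405; ln C = (Σln y − k·Σln t)/n = 1.27600.

k = 0.984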